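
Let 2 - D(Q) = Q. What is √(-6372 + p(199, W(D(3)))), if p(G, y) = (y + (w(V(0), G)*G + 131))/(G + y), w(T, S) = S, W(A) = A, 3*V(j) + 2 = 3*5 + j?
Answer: 5*I*√1075294/66 ≈ 78.558*I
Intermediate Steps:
D(Q) = 2 - Q
V(j) = 13/3 + j/3 (V(j) = -⅔ + (3*5 + j)/3 = -⅔ + (15 + j)/3 = -⅔ + (5 + j/3) = 13/3 + j/3)
p(G, y) = (131 + y + G²)/(G + y) (p(G, y) = (y + (G*G + 131))/(G + y) = (y + (G² + 131))/(G + y) = (y + (131 + G²))/(G + y) = (131 + y + G²)/(G + y))
√(-6372 + p(199, W(D(3)))) = √(-6372 + (131 + (2 - 1*3) + 199²)/(199 + (2 - 1*3))) = √(-6372 + (131 + (2 - 3) + 39601)/(199 + (2 - 3))) = √(-6372 + (131 - 1 + 39601)/(199 - 1)) = √(-6372 + 39731/198) = √(-1221925/198) = 5*I*√1075294/66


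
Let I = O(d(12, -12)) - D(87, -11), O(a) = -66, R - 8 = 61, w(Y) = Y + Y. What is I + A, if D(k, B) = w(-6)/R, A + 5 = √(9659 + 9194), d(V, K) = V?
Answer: -1629/23 + √18853 ≈ 66.480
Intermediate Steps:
w(Y) = 2*Y
R = 69 (R = 8 + 61 = 69)
A = -5 + √18853 (A = -5 + √(9659 + 9194) = -5 + √18853 ≈ 132.31)
D(k, B) = -4/23 (D(k, B) = (2*(-6))/69 = -12*1/69 = -4/23)
I = -1514/23 (I = -66 - 1*(-4/23) = -66 + 4/23 = -1514/23 ≈ -65.826)
I + A = -1514/23 + (-5 + √18853) = -1629/23 + √18853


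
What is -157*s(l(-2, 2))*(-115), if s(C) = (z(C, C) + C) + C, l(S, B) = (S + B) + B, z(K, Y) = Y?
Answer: 108330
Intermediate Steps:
l(S, B) = S + 2*B (l(S, B) = (B + S) + B = S + 2*B)
s(C) = 3*C (s(C) = (C + C) + C = 2*C + C = 3*C)
-157*s(l(-2, 2))*(-115) = -471*(-2 + 2*2)*(-115) = -471*(-2 + 4)*(-115) = -471*2*(-115) = -157*6*(-115) = -942*(-115) = 108330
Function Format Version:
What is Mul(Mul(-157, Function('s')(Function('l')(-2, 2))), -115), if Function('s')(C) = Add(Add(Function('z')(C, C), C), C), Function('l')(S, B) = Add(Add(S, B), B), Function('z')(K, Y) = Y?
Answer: 108330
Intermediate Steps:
Function('l')(S, B) = Add(S, Mul(2, B)) (Function('l')(S, B) = Add(Add(B, S), B) = Add(S, Mul(2, B)))
Function('s')(C) = Mul(3, C) (Function('s')(C) = Add(Add(C, C), C) = Add(Mul(2, C), C) = Mul(3, C))
Mul(Mul(-157, Function('s')(Function('l')(-2, 2))), -115) = Mul(Mul(-157, Mul(3, Add(-2, Mul(2, 2)))), -115) = Mul(Mul(-157, Mul(3, Add(-2, 4))), -115) = Mul(Mul(-157, Mul(3, 2)), -115) = Mul(Mul(-157, 6), -115) = Mul(-942, -115) = 108330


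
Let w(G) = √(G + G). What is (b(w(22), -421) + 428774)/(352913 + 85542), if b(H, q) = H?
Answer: 428774/438455 + 2*√11/438455 ≈ 0.97794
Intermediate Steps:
w(G) = √2*√G (w(G) = √(2*G) = √2*√G)
(b(w(22), -421) + 428774)/(352913 + 85542) = (√2*√22 + 428774)/(352913 + 85542) = (2*√11 + 428774)/438455 = (428774 + 2*√11)*(1/438455) = 428774/438455 + 2*√11/438455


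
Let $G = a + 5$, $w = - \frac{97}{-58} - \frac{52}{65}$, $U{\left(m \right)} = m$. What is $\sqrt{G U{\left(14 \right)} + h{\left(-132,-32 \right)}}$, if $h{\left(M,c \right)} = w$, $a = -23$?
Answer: $\frac{i \sqrt{21119830}}{290} \approx 15.847 i$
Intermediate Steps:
$w = \frac{253}{290}$ ($w = \left(-97\right) \left(- \frac{1}{58}\right) - \frac{4}{5} = \frac{97}{58} - \frac{4}{5} = \frac{253}{290} \approx 0.87241$)
$h{\left(M,c \right)} = \frac{253}{290}$
$G = -18$ ($G = -23 + 5 = -18$)
$\sqrt{G U{\left(14 \right)} + h{\left(-132,-32 \right)}} = \sqrt{\left(-18\right) 14 + \frac{253}{290}} = \sqrt{-252 + \frac{253}{290}} = \sqrt{- \frac{72827}{290}} = \frac{i \sqrt{21119830}}{290}$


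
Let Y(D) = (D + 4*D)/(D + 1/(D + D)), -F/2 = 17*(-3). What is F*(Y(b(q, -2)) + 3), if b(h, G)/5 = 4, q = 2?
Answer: 217702/267 ≈ 815.36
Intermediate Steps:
F = 102 (F = -34*(-3) = -2*(-51) = 102)
b(h, G) = 20 (b(h, G) = 5*4 = 20)
Y(D) = 5*D/(D + 1/(2*D)) (Y(D) = (5*D)/(D + 1/(2*D)) = 5*D/(D + 1/(2*D)))
F*(Y(b(q, -2)) + 3) = 102*(10*20²/(1 + 2*20²) + 3) = 102*(10*400/(1 + 2*400) + 3) = 102*(10*400/(1 + 800) + 3) = 102*(10*400/801 + 3) = 102*(10*400*(1/801) + 3) = 102*(4000/801 + 3) = 102*(6403/801) = 217702/267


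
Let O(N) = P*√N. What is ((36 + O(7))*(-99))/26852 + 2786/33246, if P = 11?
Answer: -5459884/111590199 - 1089*√7/26852 ≈ -0.15623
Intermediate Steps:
O(N) = 11*√N
((36 + O(7))*(-99))/26852 + 2786/33246 = ((36 + 11*√7)*(-99))/26852 + 2786/33246 = (-3564 - 1089*√7)*(1/26852) + 2786*(1/33246) = (-891/6713 - 1089*√7/26852) + 1393/16623 = -5459884/111590199 - 1089*√7/26852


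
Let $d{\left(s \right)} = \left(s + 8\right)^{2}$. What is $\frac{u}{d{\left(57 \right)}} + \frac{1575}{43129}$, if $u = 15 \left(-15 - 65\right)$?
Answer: $- \frac{1804017}{7288801} \approx -0.24751$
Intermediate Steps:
$d{\left(s \right)} = \left(8 + s\right)^{2}$
$u = -1200$ ($u = 15 \left(-80\right) = -1200$)
$\frac{u}{d{\left(57 \right)}} + \frac{1575}{43129} = - \frac{1200}{\left(8 + 57\right)^{2}} + \frac{1575}{43129} = - \frac{1200}{65^{2}} + 1575 \cdot \frac{1}{43129} = - \frac{1200}{4225} + \frac{1575}{43129} = \left(-1200\right) \frac{1}{4225} + \frac{1575}{43129} = - \frac{48}{169} + \frac{1575}{43129} = - \frac{1804017}{7288801}$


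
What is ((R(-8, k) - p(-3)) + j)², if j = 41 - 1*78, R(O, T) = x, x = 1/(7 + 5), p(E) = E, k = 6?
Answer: 165649/144 ≈ 1150.3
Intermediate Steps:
x = 1/12 ≈ 0.083333
R(O, T) = 1/12
j = -37 (j = 41 - 78 = -37)
((R(-8, k) - p(-3)) + j)² = ((1/12 - 1*(-3)) - 37)² = ((1/12 + 3) - 37)² = (37/12 - 37)² = (-407/12)² = 165649/144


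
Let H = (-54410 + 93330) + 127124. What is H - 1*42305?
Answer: 123739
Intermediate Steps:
H = 166044 (H = 38920 + 127124 = 166044)
H - 1*42305 = 166044 - 1*42305 = 166044 - 42305 = 123739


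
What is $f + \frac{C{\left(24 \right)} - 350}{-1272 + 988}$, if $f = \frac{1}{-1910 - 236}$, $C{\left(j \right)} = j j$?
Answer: $- \frac{60660}{76183} \approx -0.79624$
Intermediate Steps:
$C{\left(j \right)} = j^{2}$
$f = - \frac{1}{2146}$ ($f = \frac{1}{-2146} = - \frac{1}{2146} \approx -0.00046598$)
$f + \frac{C{\left(24 \right)} - 350}{-1272 + 988} = - \frac{1}{2146} + \frac{24^{2} - 350}{-1272 + 988} = - \frac{1}{2146} + \frac{576 - 350}{-284} = - \frac{1}{2146} + 226 \left(- \frac{1}{284}\right) = - \frac{1}{2146} - \frac{113}{142} = - \frac{60660}{76183}$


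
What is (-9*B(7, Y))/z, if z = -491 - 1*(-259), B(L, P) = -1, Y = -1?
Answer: -9/232 ≈ -0.038793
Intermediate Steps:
z = -232 (z = -491 + 259 = -232)
(-9*B(7, Y))/z = -9*(-1)/(-232) = 9*(-1/232) = -9/232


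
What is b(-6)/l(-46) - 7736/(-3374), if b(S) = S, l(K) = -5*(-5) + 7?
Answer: 56827/26992 ≈ 2.1053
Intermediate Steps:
l(K) = 32 (l(K) = 25 + 7 = 32)
b(-6)/l(-46) - 7736/(-3374) = -6/32 - 7736/(-3374) = -6*1/32 - 7736*(-1/3374) = -3/16 + 3868/1687 = 56827/26992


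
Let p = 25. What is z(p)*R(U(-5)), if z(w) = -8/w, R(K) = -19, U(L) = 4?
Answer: 152/25 ≈ 6.0800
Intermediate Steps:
z(p)*R(U(-5)) = -8/25*(-19) = 152/25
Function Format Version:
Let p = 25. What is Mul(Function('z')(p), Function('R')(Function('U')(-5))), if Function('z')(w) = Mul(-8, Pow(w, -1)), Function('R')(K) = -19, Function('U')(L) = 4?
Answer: Rational(152, 25) ≈ 6.0800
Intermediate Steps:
Mul(Function('z')(p), Function('R')(Function('U')(-5))) = Mul(Mul(-8, Pow(25, -1)), -19) = Mul(Mul(-8, Rational(1, 25)), -19) = Mul(Rational(-8, 25), -19) = Rational(152, 25)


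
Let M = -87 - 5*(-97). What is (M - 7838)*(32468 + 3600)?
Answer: -268345920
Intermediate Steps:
M = 398 (M = -87 + 485 = 398)
(M - 7838)*(32468 + 3600) = (398 - 7838)*(32468 + 3600) = -7440*36068 = -268345920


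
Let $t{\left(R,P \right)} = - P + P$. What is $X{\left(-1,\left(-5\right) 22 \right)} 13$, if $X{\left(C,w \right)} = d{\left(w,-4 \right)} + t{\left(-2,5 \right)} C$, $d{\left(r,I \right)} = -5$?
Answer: $-65$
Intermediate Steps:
$t{\left(R,P \right)} = 0$
$X{\left(C,w \right)} = -5$ ($X{\left(C,w \right)} = -5 + 0 C = -5 + 0 = -5$)
$X{\left(-1,\left(-5\right) 22 \right)} 13 = \left(-5\right) 13 = -65$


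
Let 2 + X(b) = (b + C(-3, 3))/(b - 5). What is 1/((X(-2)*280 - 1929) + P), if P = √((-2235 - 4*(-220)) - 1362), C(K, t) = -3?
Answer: -2289/5242238 - I*√2717/5242238 ≈ -0.00043665 - 9.9433e-6*I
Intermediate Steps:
X(b) = -2 + (-3 + b)/(-5 + b) (X(b) = -2 + (b - 3)/(b - 5) = -2 + (-3 + b)/(-5 + b))
P = I*√2717 (P = √((-2235 - 1*(-880)) - 1362) = √((-2235 + 880) - 1362) = √(-1355 - 1362) = √(-2717) = I*√2717 ≈ 52.125*I)
1/((X(-2)*280 - 1929) + P) = 1/((((7 - 1*(-2))/(-5 - 2))*280 - 1929) + I*√2717) = 1/((((7 + 2)/(-7))*280 - 1929) + I*√2717) = 1/((-⅐*9*280 - 1929) + I*√2717) = 1/((-9/7*280 - 1929) + I*√2717) = 1/((-360 - 1929) + I*√2717) = 1/(-2289 + I*√2717)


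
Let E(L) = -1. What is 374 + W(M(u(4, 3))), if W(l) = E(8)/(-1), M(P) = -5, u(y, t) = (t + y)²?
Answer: 375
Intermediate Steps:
W(l) = 1 (W(l) = -1/(-1) = -1*(-1) = 1)
374 + W(M(u(4, 3))) = 374 + 1 = 375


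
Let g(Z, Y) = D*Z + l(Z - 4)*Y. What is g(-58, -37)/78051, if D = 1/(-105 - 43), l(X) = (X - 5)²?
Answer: -4096951/1925258 ≈ -2.1280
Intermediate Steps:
l(X) = (-5 + X)²
D = -1/148 (D = 1/(-148) = -1/148 ≈ -0.0067568)
g(Z, Y) = -Z/148 + Y*(-9 + Z)² (g(Z, Y) = -Z/148 + (-5 + (Z - 4))²*Y = -Z/148 + (-5 + (-4 + Z))²*Y = -Z/148 + (-9 + Z)²*Y = -Z/148 + Y*(-9 + Z)²)
g(-58, -37)/78051 = (-1/148*(-58) - 37*(-9 - 58)²)/78051 = (29/74 - 37*(-67)²)*(1/78051) = (29/74 - 37*4489)*(1/78051) = (29/74 - 166093)*(1/78051) = -12290853/74*1/78051 = -4096951/1925258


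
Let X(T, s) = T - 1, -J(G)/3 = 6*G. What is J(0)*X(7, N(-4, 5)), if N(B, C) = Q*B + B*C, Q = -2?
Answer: 0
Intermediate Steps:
J(G) = -18*G
N(B, C) = -2*B + B*C
X(T, s) = -1 + T
J(0)*X(7, N(-4, 5)) = (-18*0)*(-1 + 7) = 0*6 = 0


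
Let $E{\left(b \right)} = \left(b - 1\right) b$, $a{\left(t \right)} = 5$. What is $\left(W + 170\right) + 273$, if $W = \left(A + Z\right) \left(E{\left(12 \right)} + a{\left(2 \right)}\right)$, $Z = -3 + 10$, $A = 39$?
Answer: $6745$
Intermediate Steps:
$E{\left(b \right)} = b \left(-1 + b\right)$ ($E{\left(b \right)} = \left(-1 + b\right) b = b \left(-1 + b\right)$)
$Z = 7$
$W = 6302$ ($W = \left(39 + 7\right) \left(12 \left(-1 + 12\right) + 5\right) = 46 \left(12 \cdot 11 + 5\right) = 46 \left(132 + 5\right) = 46 \cdot 137 = 6302$)
$\left(W + 170\right) + 273 = \left(6302 + 170\right) + 273 = 6472 + 273 = 6745$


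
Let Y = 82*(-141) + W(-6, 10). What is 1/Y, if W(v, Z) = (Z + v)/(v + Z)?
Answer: -1/11561 ≈ -8.6498e-5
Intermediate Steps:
W(v, Z) = 1 (W(v, Z) = (Z + v)/(Z + v) = 1)
Y = -11561 (Y = 82*(-141) + 1 = -11562 + 1 = -11561)
1/Y = 1/(-11561) = -1/11561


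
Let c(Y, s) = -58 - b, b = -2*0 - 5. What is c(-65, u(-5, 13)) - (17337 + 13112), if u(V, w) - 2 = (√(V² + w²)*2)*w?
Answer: -30502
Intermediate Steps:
b = -5 (b = 0 - 5 = -5)
u(V, w) = 2 + 2*w*√(V² + w²) (u(V, w) = 2 + (√(V² + w²)*2)*w = 2 + (2*√(V² + w²))*w = 2 + 2*w*√(V² + w²))
c(Y, s) = -53 (c(Y, s) = -58 - 1*(-5) = -58 + 5 = -53)
c(-65, u(-5, 13)) - (17337 + 13112) = -53 - (17337 + 13112) = -53 - 1*30449 = -53 - 30449 = -30502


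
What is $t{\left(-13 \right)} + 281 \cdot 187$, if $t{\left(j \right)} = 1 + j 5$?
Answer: $52483$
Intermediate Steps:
$t{\left(j \right)} = 1 + 5 j$
$t{\left(-13 \right)} + 281 \cdot 187 = \left(1 + 5 \left(-13\right)\right) + 281 \cdot 187 = \left(1 - 65\right) + 52547 = -64 + 52547 = 52483$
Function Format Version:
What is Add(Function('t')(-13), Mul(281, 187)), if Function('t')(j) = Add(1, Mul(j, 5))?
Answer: 52483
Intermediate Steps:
Function('t')(j) = Add(1, Mul(5, j))
Add(Function('t')(-13), Mul(281, 187)) = Add(Add(1, Mul(5, -13)), Mul(281, 187)) = Add(Add(1, -65), 52547) = Add(-64, 52547) = 52483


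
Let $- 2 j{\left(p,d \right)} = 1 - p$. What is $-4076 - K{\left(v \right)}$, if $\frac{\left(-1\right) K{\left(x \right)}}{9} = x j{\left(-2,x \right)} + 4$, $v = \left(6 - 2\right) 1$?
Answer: $-4094$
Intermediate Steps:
$j{\left(p,d \right)} = - \frac{1}{2} + \frac{p}{2}$ ($j{\left(p,d \right)} = - \frac{1 - p}{2} = - \frac{1}{2} + \frac{p}{2}$)
$v = 4$ ($v = 4 \cdot 1 = 4$)
$K{\left(x \right)} = -36 + \frac{27 x}{2}$ ($K{\left(x \right)} = - 9 \left(x \left(- \frac{1}{2} + \frac{1}{2} \left(-2\right)\right) + 4\right) = - 9 \left(x \left(- \frac{1}{2} - 1\right) + 4\right) = - 9 \left(x \left(- \frac{3}{2}\right) + 4\right) = - 9 \left(- \frac{3 x}{2} + 4\right) = - 9 \left(4 - \frac{3 x}{2}\right) = -36 + \frac{27 x}{2}$)
$-4076 - K{\left(v \right)} = -4076 - \left(-36 + \frac{27}{2} \cdot 4\right) = -4076 - \left(-36 + 54\right) = -4076 - 18 = -4094$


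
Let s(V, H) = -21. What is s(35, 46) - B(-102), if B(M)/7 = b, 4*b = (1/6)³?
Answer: -18151/864 ≈ -21.008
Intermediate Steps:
b = 1/864 (b = (1/6)³/4 = (⅙)³/4 = (¼)*(1/216) = 1/864 ≈ 0.0011574)
B(M) = 7/864 (B(M) = 7*(1/864) = 7/864)
s(35, 46) - B(-102) = -21 - 1*7/864 = -21 - 7/864 = -18151/864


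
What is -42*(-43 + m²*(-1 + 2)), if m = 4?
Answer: 1134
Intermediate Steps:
-42*(-43 + m²*(-1 + 2)) = -42*(-43 + 4²*(-1 + 2)) = -42*(-43 + 16*1) = -42*(-43 + 16) = -42*(-27) = 1134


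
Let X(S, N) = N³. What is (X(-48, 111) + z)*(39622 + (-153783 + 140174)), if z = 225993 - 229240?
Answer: 35491720992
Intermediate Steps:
z = -3247
(X(-48, 111) + z)*(39622 + (-153783 + 140174)) = (111³ - 3247)*(39622 + (-153783 + 140174)) = (1367631 - 3247)*(39622 - 13609) = 1364384*26013 = 35491720992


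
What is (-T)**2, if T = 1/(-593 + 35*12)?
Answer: 1/29929 ≈ 3.3412e-5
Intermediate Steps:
T = -1/173 (T = 1/(-593 + 420) = 1/(-173) = -1/173 ≈ -0.0057803)
(-T)**2 = (-1*(-1/173))**2 = (1/173)**2 = 1/29929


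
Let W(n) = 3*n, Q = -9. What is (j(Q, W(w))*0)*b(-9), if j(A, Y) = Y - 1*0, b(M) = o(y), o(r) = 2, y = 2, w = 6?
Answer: 0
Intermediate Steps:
b(M) = 2
j(A, Y) = Y (j(A, Y) = Y + 0 = Y)
(j(Q, W(w))*0)*b(-9) = ((3*6)*0)*2 = (18*0)*2 = 0*2 = 0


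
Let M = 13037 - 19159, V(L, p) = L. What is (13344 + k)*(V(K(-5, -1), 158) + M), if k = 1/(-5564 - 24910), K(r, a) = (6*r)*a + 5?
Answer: -825082816595/10158 ≈ -8.1225e+7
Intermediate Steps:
K(r, a) = 5 + 6*a*r (K(r, a) = 6*a*r + 5 = 5 + 6*a*r)
k = -1/30474 (k = 1/(-30474) = -1/30474 ≈ -3.2815e-5)
M = -6122
(13344 + k)*(V(K(-5, -1), 158) + M) = (13344 - 1/30474)*((5 + 6*(-1)*(-5)) - 6122) = 406645055*((5 + 30) - 6122)/30474 = 406645055*(35 - 6122)/30474 = (406645055/30474)*(-6087) = -825082816595/10158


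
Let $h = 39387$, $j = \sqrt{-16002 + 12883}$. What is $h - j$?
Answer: $39387 - i \sqrt{3119} \approx 39387.0 - 55.848 i$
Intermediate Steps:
$j = i \sqrt{3119}$ ($j = \sqrt{-3119} = i \sqrt{3119} \approx 55.848 i$)
$h - j = 39387 - i \sqrt{3119}$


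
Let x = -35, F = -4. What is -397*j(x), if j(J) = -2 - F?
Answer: -794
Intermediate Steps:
j(J) = 2 (j(J) = -2 - 1*(-4) = -2 + 4 = 2)
-397*j(x) = -397*2 = -794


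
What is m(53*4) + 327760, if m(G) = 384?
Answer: 328144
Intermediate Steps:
m(53*4) + 327760 = 384 + 327760 = 328144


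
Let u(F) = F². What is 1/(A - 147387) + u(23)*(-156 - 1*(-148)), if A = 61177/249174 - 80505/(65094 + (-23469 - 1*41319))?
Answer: -1323427936786411/312719266226 ≈ -4232.0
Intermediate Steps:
A = -556695353/2117979 (A = 61177*(1/249174) - 80505/(65094 + (-23469 - 41319)) = 61177/249174 - 80505/(65094 - 64788) = 61177/249174 - 80505/306 = 61177/249174 - 80505*1/306 = 61177/249174 - 8945/34 = -556695353/2117979 ≈ -262.84)
1/(A - 147387) + u(23)*(-156 - 1*(-148)) = 1/(-556695353/2117979 - 147387) + 23²*(-156 - 1*(-148)) = 1/(-312719266226/2117979) + 529*(-156 + 148) = -2117979/312719266226 + 529*(-8) = -2117979/312719266226 - 4232 = -1323427936786411/312719266226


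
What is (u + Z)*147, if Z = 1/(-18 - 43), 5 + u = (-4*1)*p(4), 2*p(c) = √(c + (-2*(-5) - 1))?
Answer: -44982/61 - 294*√13 ≈ -1797.4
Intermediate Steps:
p(c) = √(9 + c)/2 (p(c) = √(c + (-2*(-5) - 1))/2 = √(c + (10 - 1))/2 = √(c + 9)/2 = √(9 + c)/2)
u = -5 - 2*√13 (u = -5 + (-4*1)*(√(9 + 4)/2) = -5 - 2*√13 ≈ -12.211)
Z = -1/61 (Z = 1/(-61) = -1/61 ≈ -0.016393)
(u + Z)*147 = ((-5 - 2*√13) - 1/61)*147 = (-306/61 - 2*√13)*147 = -44982/61 - 294*√13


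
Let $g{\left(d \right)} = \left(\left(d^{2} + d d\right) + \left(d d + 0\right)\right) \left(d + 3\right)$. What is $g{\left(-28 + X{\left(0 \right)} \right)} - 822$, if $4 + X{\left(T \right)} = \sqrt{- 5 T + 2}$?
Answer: $-90468 + 8646 \sqrt{2} \approx -78241.0$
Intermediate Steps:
$X{\left(T \right)} = -4 + \sqrt{2 - 5 T}$ ($X{\left(T \right)} = -4 + \sqrt{- 5 T + 2} = -4 + \sqrt{2 - 5 T}$)
$g{\left(d \right)} = 3 d^{2} \left(3 + d\right)$ ($g{\left(d \right)} = \left(\left(d^{2} + d^{2}\right) + \left(d^{2} + 0\right)\right) \left(3 + d\right) = \left(2 d^{2} + d^{2}\right) \left(3 + d\right) = 3 d^{2} \left(3 + d\right)$)
$g{\left(-28 + X{\left(0 \right)} \right)} - 822 = 3 \left(-28 - \left(4 - \sqrt{2 - 0}\right)\right)^{2} \left(3 - \left(32 - \sqrt{2 - 0}\right)\right) - 822 = 3 \left(-28 - \left(4 - \sqrt{2 + 0}\right)\right)^{2} \left(3 - \left(32 - \sqrt{2 + 0}\right)\right) - 822 = 3 \left(-28 - \left(4 - \sqrt{2}\right)\right)^{2} \left(3 - \left(32 - \sqrt{2}\right)\right) - 822 = 3 \left(-32 + \sqrt{2}\right)^{2} \left(3 - \left(32 - \sqrt{2}\right)\right) - 822 = 3 \left(-32 + \sqrt{2}\right)^{2} \left(-29 + \sqrt{2}\right) - 822 = -822 + 3 \left(-32 + \sqrt{2}\right)^{2} \left(-29 + \sqrt{2}\right)$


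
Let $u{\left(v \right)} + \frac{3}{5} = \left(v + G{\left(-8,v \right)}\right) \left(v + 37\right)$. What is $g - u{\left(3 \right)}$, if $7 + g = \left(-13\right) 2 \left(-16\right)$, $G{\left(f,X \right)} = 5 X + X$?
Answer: $- \frac{2152}{5} \approx -430.4$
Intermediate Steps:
$G{\left(f,X \right)} = 6 X$
$g = 409$ ($g = -7 + \left(-13\right) 2 \left(-16\right) = -7 - -416 = -7 + 416 = 409$)
$u{\left(v \right)} = - \frac{3}{5} + 7 v \left(37 + v\right)$ ($u{\left(v \right)} = - \frac{3}{5} + \left(v + 6 v\right) \left(v + 37\right) = - \frac{3}{5} + 7 v \left(37 + v\right)$)
$g - u{\left(3 \right)} = 409 - \left(- \frac{3}{5} + 7 \cdot 3^{2} + 259 \cdot 3\right) = 409 - \left(- \frac{3}{5} + 7 \cdot 9 + 777\right) = 409 - \left(- \frac{3}{5} + 63 + 777\right) = 409 - \frac{4197}{5} = - \frac{2152}{5}$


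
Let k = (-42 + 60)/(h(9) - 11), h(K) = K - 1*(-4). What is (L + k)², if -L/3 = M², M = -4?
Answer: 1521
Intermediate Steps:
h(K) = 4 + K (h(K) = K + 4 = 4 + K)
L = -48 (L = -3*(-4)² = -3*16 = -48)
k = 9 (k = (-42 + 60)/((4 + 9) - 11) = 18/(13 - 11) = 18/2 = 18*(½) = 9)
(L + k)² = (-48 + 9)² = (-39)² = 1521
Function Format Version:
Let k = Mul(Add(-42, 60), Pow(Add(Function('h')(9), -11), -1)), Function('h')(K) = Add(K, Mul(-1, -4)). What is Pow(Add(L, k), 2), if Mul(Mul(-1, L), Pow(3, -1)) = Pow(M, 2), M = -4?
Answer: 1521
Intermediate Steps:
Function('h')(K) = Add(4, K) (Function('h')(K) = Add(K, 4) = Add(4, K))
L = -48 (L = Mul(-3, Pow(-4, 2)) = Mul(-3, 16) = -48)
k = 9 (k = Mul(Add(-42, 60), Pow(Add(Add(4, 9), -11), -1)) = Mul(18, Pow(Add(13, -11), -1)) = Mul(18, Pow(2, -1)) = Mul(18, Rational(1, 2)) = 9)
Pow(Add(L, k), 2) = Pow(Add(-48, 9), 2) = Pow(-39, 2) = 1521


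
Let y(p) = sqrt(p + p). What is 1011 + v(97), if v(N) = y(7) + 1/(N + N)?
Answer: 196135/194 + sqrt(14) ≈ 1014.7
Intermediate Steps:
y(p) = sqrt(2)*sqrt(p) (y(p) = sqrt(2*p) = sqrt(2)*sqrt(p))
v(N) = sqrt(14) + 1/(2*N) (v(N) = sqrt(2)*sqrt(7) + 1/(N + N) = sqrt(14) + 1/(2*N))
1011 + v(97) = 1011 + (sqrt(14) + (1/2)/97) = 1011 + (sqrt(14) + (1/2)*(1/97)) = 1011 + (sqrt(14) + 1/194) = 1011 + (1/194 + sqrt(14)) = 196135/194 + sqrt(14)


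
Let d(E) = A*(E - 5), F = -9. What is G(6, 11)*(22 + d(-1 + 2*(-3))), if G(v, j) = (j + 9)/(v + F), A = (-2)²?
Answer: 520/3 ≈ 173.33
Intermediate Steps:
A = 4
G(v, j) = (9 + j)/(-9 + v) (G(v, j) = (j + 9)/(v - 9) = (9 + j)/(-9 + v))
d(E) = -20 + 4*E (d(E) = 4*(E - 5) = 4*(-5 + E) = -20 + 4*E)
G(6, 11)*(22 + d(-1 + 2*(-3))) = ((9 + 11)/(-9 + 6))*(22 + (-20 + 4*(-1 + 2*(-3)))) = (20/(-3))*(22 + (-20 + 4*(-1 - 6))) = (-⅓*20)*(22 + (-20 + 4*(-7))) = -20*(22 + (-20 - 28))/3 = -20*(22 - 48)/3 = -20/3*(-26) = 520/3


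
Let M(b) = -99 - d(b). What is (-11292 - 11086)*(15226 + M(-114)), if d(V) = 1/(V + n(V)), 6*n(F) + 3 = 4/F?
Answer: -13256476320242/39161 ≈ -3.3851e+8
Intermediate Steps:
n(F) = -½ + 2/(3*F) (n(F) = -½ + (4/F)/6 = -½ + 2/(3*F))
d(V) = 1/(V + (4 - 3*V)/(6*V))
M(b) = -99 - 6*b/(4 - 3*b + 6*b²)
(-11292 - 11086)*(15226 + M(-114)) = (-11292 - 11086)*(15226 + 3*(-132 - 198*(-114)² + 97*(-114))/(4 - 3*(-114) + 6*(-114)²)) = -22378*(15226 + 3*(-132 - 198*12996 - 11058)/(4 + 342 + 6*12996)) = -22378*(15226 + 3*(-132 - 2573208 - 11058)/(4 + 342 + 77976)) = -22378*(15226 + 3*(-2584398)/78322) = -22378*(15226 + 3*(1/78322)*(-2584398)) = -22378*(15226 - 3876597/39161) = -22378*592388789/39161 = -13256476320242/39161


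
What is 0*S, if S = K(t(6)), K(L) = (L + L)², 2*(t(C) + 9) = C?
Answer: 0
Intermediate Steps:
t(C) = -9 + C/2
K(L) = 4*L² (K(L) = (2*L)² = 4*L²)
S = 144 (S = 4*(-9 + (½)*6)² = 4*(-9 + 3)² = 4*(-6)² = 4*36 = 144)
0*S = 0*144 = 0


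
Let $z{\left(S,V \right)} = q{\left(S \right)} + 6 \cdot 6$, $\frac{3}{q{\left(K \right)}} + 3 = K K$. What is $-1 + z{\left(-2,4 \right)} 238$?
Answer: $9281$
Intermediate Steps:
$q{\left(K \right)} = \frac{3}{-3 + K^{2}}$ ($q{\left(K \right)} = \frac{3}{-3 + K K} = \frac{3}{-3 + K^{2}}$)
$z{\left(S,V \right)} = 36 + \frac{3}{-3 + S^{2}}$ ($z{\left(S,V \right)} = \frac{3}{-3 + S^{2}} + 6 \cdot 6 = \frac{3}{-3 + S^{2}} + 36 = 36 + \frac{3}{-3 + S^{2}}$)
$-1 + z{\left(-2,4 \right)} 238 = -1 + \frac{3 \left(-35 + 12 \left(-2\right)^{2}\right)}{-3 + \left(-2\right)^{2}} \cdot 238 = -1 + \frac{3 \left(-35 + 12 \cdot 4\right)}{-3 + 4} \cdot 238 = -1 + \frac{3 \left(-35 + 48\right)}{1} \cdot 238 = -1 + 3 \cdot 1 \cdot 13 \cdot 238 = -1 + 39 \cdot 238 = -1 + 9282 = 9281$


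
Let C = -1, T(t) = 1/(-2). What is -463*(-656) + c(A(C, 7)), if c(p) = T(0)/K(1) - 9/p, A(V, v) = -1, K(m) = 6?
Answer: 3644843/12 ≈ 3.0374e+5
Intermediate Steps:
T(t) = -½
c(p) = -1/12 - 9/p (c(p) = -½/6 - 9/p = -½*⅙ - 9/p = -1/12 - 9/p)
-463*(-656) + c(A(C, 7)) = -463*(-656) + (1/12)*(-108 - 1*(-1))/(-1) = 303728 + (1/12)*(-1)*(-108 + 1) = 303728 + (1/12)*(-1)*(-107) = 303728 + 107/12 = 3644843/12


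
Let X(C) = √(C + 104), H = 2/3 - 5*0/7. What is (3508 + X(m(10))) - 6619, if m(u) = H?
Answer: -3111 + √942/3 ≈ -3100.8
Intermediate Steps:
H = ⅔ (H = 2*(⅓) + 0*(⅐) = ⅔ + 0 = ⅔ ≈ 0.66667)
m(u) = ⅔
X(C) = √(104 + C)
(3508 + X(m(10))) - 6619 = (3508 + √(104 + ⅔)) - 6619 = (3508 + √(314/3)) - 6619 = (3508 + √942/3) - 6619 = -3111 + √942/3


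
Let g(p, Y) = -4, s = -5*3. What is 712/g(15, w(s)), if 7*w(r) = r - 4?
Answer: -178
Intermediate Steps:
s = -15
w(r) = -4/7 + r/7 (w(r) = (r - 4)/7 = (-4 + r)/7 = -4/7 + r/7)
712/g(15, w(s)) = 712/(-4) = 712*(-¼) = -178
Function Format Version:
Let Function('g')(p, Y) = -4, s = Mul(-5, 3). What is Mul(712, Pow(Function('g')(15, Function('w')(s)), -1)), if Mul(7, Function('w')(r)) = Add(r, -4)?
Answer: -178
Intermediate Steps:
s = -15
Function('w')(r) = Add(Rational(-4, 7), Mul(Rational(1, 7), r)) (Function('w')(r) = Mul(Rational(1, 7), Add(r, -4)) = Mul(Rational(1, 7), Add(-4, r)) = Add(Rational(-4, 7), Mul(Rational(1, 7), r)))
Mul(712, Pow(Function('g')(15, Function('w')(s)), -1)) = Mul(712, Pow(-4, -1)) = Mul(712, Rational(-1, 4)) = -178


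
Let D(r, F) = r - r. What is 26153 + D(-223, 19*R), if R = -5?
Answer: 26153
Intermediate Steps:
D(r, F) = 0
26153 + D(-223, 19*R) = 26153 + 0 = 26153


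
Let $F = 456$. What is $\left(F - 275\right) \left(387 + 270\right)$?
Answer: $118917$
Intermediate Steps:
$\left(F - 275\right) \left(387 + 270\right) = \left(456 - 275\right) \left(387 + 270\right) = 181 \cdot 657 = 118917$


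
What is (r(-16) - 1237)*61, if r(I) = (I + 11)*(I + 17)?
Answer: -75762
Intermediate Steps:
r(I) = (11 + I)*(17 + I)
(r(-16) - 1237)*61 = ((187 + (-16)² + 28*(-16)) - 1237)*61 = ((187 + 256 - 448) - 1237)*61 = (-5 - 1237)*61 = -1242*61 = -75762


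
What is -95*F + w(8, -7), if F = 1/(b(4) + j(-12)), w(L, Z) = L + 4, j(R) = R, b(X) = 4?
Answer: 191/8 ≈ 23.875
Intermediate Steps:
w(L, Z) = 4 + L
F = -⅛ (F = 1/(4 - 12) = 1/(-8) = -⅛ ≈ -0.12500)
-95*F + w(8, -7) = -95*(-⅛) + (4 + 8) = 95/8 + 12 = 191/8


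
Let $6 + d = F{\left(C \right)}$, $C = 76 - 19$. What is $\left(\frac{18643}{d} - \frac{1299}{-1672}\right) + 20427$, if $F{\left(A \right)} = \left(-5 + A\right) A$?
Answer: $\frac{50531189945}{2472888} \approx 20434.0$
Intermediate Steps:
$C = 57$
$F{\left(A \right)} = A \left(-5 + A\right)$
$d = 2958$ ($d = -6 + 57 \left(-5 + 57\right) = -6 + 57 \cdot 52 = -6 + 2964 = 2958$)
$\left(\frac{18643}{d} - \frac{1299}{-1672}\right) + 20427 = \left(\frac{18643}{2958} - \frac{1299}{-1672}\right) + 20427 = \left(18643 \cdot \frac{1}{2958} - - \frac{1299}{1672}\right) + 20427 = \left(\frac{18643}{2958} + \frac{1299}{1672}\right) + 20427 = \frac{17506769}{2472888} + 20427 = \frac{50531189945}{2472888}$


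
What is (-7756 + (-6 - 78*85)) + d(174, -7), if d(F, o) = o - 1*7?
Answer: -14406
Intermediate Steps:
d(F, o) = -7 + o (d(F, o) = o - 7 = -7 + o)
(-7756 + (-6 - 78*85)) + d(174, -7) = (-7756 + (-6 - 78*85)) + (-7 - 7) = (-7756 + (-6 - 6630)) - 14 = (-7756 - 6636) - 14 = -14392 - 14 = -14406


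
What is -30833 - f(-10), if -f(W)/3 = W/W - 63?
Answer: -31019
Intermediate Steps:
f(W) = 186 (f(W) = -3*(W/W - 63) = -3*(1 - 63) = -3*(-62) = 186)
-30833 - f(-10) = -30833 - 1*186 = -30833 - 186 = -31019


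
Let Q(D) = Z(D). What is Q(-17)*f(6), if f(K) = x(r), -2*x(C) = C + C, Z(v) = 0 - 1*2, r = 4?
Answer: 8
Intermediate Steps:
Z(v) = -2 (Z(v) = 0 - 2 = -2)
x(C) = -C (x(C) = -(C + C)/2 = -C)
Q(D) = -2
f(K) = -4 (f(K) = -1*4 = -4)
Q(-17)*f(6) = -2*(-4) = 8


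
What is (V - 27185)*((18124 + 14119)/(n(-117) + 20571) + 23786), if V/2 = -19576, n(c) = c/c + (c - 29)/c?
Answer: -3798346464160987/2407070 ≈ -1.5780e+9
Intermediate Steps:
n(c) = 1 + (-29 + c)/c
V = -39152 (V = 2*(-19576) = -39152)
(V - 27185)*((18124 + 14119)/(n(-117) + 20571) + 23786) = (-39152 - 27185)*((18124 + 14119)/((2 - 29/(-117)) + 20571) + 23786) = -66337*(32243/((2 - 29*(-1/117)) + 20571) + 23786) = -66337*(32243/((2 + 29/117) + 20571) + 23786) = -66337*(32243/(263/117 + 20571) + 23786) = -66337*(32243/(2407070/117) + 23786) = -66337*(32243*(117/2407070) + 23786) = -66337*(3772431/2407070 + 23786) = -66337*57258339451/2407070 = -3798346464160987/2407070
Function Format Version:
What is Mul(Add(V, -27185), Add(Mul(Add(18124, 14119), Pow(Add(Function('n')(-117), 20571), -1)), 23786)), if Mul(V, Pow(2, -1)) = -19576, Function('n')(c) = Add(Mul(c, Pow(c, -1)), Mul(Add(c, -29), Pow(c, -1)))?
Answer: Rational(-3798346464160987, 2407070) ≈ -1.5780e+9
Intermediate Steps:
Function('n')(c) = Add(1, Mul(Pow(c, -1), Add(-29, c))) (Function('n')(c) = Add(1, Mul(Add(-29, c), Pow(c, -1))) = Add(1, Mul(Pow(c, -1), Add(-29, c))))
V = -39152 (V = Mul(2, -19576) = -39152)
Mul(Add(V, -27185), Add(Mul(Add(18124, 14119), Pow(Add(Function('n')(-117), 20571), -1)), 23786)) = Mul(Add(-39152, -27185), Add(Mul(Add(18124, 14119), Pow(Add(Add(2, Mul(-29, Pow(-117, -1))), 20571), -1)), 23786)) = Mul(-66337, Add(Mul(32243, Pow(Add(Add(2, Mul(-29, Rational(-1, 117))), 20571), -1)), 23786)) = Mul(-66337, Add(Mul(32243, Pow(Add(Add(2, Rational(29, 117)), 20571), -1)), 23786)) = Mul(-66337, Add(Mul(32243, Pow(Add(Rational(263, 117), 20571), -1)), 23786)) = Mul(-66337, Add(Mul(32243, Pow(Rational(2407070, 117), -1)), 23786)) = Mul(-66337, Add(Mul(32243, Rational(117, 2407070)), 23786)) = Mul(-66337, Add(Rational(3772431, 2407070), 23786)) = Mul(-66337, Rational(57258339451, 2407070)) = Rational(-3798346464160987, 2407070)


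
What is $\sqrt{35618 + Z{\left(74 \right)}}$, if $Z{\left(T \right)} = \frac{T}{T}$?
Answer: $\sqrt{35619} \approx 188.73$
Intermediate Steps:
$Z{\left(T \right)} = 1$
$\sqrt{35618 + Z{\left(74 \right)}} = \sqrt{35618 + 1} = \sqrt{35619}$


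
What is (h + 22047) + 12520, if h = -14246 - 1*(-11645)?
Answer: 31966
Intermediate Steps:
h = -2601 (h = -14246 + 11645 = -2601)
(h + 22047) + 12520 = (-2601 + 22047) + 12520 = 19446 + 12520 = 31966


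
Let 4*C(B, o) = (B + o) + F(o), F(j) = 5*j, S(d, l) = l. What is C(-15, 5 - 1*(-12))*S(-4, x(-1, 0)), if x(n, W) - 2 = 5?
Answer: 609/4 ≈ 152.25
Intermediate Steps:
x(n, W) = 7 (x(n, W) = 2 + 5 = 7)
C(B, o) = B/4 + 3*o/2 (C(B, o) = ((B + o) + 5*o)/4 = (B + 6*o)/4 = B/4 + 3*o/2)
C(-15, 5 - 1*(-12))*S(-4, x(-1, 0)) = ((¼)*(-15) + 3*(5 - 1*(-12))/2)*7 = (-15/4 + 3*(5 + 12)/2)*7 = (-15/4 + (3/2)*17)*7 = (-15/4 + 51/2)*7 = (87/4)*7 = 609/4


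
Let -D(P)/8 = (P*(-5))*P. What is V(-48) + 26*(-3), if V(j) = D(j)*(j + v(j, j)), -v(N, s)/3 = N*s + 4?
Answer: -642539598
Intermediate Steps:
D(P) = 40*P² (D(P) = -8*P*(-5)*P = -8*(-5*P)*P = -(-40)*P² = 40*P²)
v(N, s) = -12 - 3*N*s (v(N, s) = -3*(N*s + 4) = -3*(4 + N*s) = -12 - 3*N*s)
V(j) = 40*j²*(-12 + j - 3*j²) (V(j) = (40*j²)*(j + (-12 - 3*j*j)) = (40*j²)*(j + (-12 - 3*j²)) = (40*j²)*(-12 + j - 3*j²) = 40*j²*(-12 + j - 3*j²))
V(-48) + 26*(-3) = 40*(-48)²*(-12 - 48 - 3*(-48)²) + 26*(-3) = 40*2304*(-12 - 48 - 3*2304) - 78 = 40*2304*(-12 - 48 - 6912) - 78 = 40*2304*(-6972) - 78 = -642539520 - 78 = -642539598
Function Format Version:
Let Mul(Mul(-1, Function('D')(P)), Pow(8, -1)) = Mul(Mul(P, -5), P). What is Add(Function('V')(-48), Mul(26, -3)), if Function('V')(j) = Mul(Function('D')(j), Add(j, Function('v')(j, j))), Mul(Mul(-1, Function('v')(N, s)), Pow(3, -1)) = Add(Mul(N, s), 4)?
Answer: -642539598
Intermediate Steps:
Function('D')(P) = Mul(40, Pow(P, 2)) (Function('D')(P) = Mul(-8, Mul(Mul(P, -5), P)) = Mul(-8, Mul(Mul(-5, P), P)) = Mul(-8, Mul(-5, Pow(P, 2))) = Mul(40, Pow(P, 2)))
Function('v')(N, s) = Add(-12, Mul(-3, N, s)) (Function('v')(N, s) = Mul(-3, Add(Mul(N, s), 4)) = Mul(-3, Add(4, Mul(N, s))) = Add(-12, Mul(-3, N, s)))
Function('V')(j) = Mul(40, Pow(j, 2), Add(-12, j, Mul(-3, Pow(j, 2)))) (Function('V')(j) = Mul(Mul(40, Pow(j, 2)), Add(j, Add(-12, Mul(-3, j, j)))) = Mul(Mul(40, Pow(j, 2)), Add(j, Add(-12, Mul(-3, Pow(j, 2))))) = Mul(Mul(40, Pow(j, 2)), Add(-12, j, Mul(-3, Pow(j, 2)))) = Mul(40, Pow(j, 2), Add(-12, j, Mul(-3, Pow(j, 2)))))
Add(Function('V')(-48), Mul(26, -3)) = Add(Mul(40, Pow(-48, 2), Add(-12, -48, Mul(-3, Pow(-48, 2)))), Mul(26, -3)) = Add(Mul(40, 2304, Add(-12, -48, Mul(-3, 2304))), -78) = Add(Mul(40, 2304, Add(-12, -48, -6912)), -78) = Add(Mul(40, 2304, -6972), -78) = Add(-642539520, -78) = -642539598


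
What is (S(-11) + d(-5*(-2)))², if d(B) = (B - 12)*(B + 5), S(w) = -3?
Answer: 1089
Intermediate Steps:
d(B) = (-12 + B)*(5 + B)
(S(-11) + d(-5*(-2)))² = (-3 + (-60 + (-5*(-2))² - (-35)*(-2)))² = (-3 + (-60 + 10² - 7*10))² = (-3 + (-60 + 100 - 70))² = (-3 - 30)² = (-33)² = 1089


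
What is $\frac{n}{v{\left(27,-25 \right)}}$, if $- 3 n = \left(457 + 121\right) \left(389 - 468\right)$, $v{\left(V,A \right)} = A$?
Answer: $- \frac{45662}{75} \approx -608.83$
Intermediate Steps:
$n = \frac{45662}{3}$ ($n = - \frac{\left(457 + 121\right) \left(389 - 468\right)}{3} = - \frac{578 \left(-79\right)}{3} = \left(- \frac{1}{3}\right) \left(-45662\right) = \frac{45662}{3} \approx 15221.0$)
$\frac{n}{v{\left(27,-25 \right)}} = \frac{45662}{3 \left(-25\right)} = \frac{45662}{3} \left(- \frac{1}{25}\right) = - \frac{45662}{75}$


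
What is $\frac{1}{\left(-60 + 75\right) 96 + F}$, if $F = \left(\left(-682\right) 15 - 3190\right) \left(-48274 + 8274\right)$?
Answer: $\frac{1}{536801440} \approx 1.8629 \cdot 10^{-9}$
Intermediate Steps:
$F = 536800000$ ($F = \left(-10230 - 3190\right) \left(-40000\right) = \left(-13420\right) \left(-40000\right) = 536800000$)
$\frac{1}{\left(-60 + 75\right) 96 + F} = \frac{1}{\left(-60 + 75\right) 96 + 536800000} = \frac{1}{15 \cdot 96 + 536800000} = \frac{1}{1440 + 536800000} = \frac{1}{536801440}$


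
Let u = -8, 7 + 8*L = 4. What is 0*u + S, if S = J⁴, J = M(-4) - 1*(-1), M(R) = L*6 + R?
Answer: 194481/256 ≈ 759.69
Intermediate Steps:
L = -3/8 (L = -7/8 + (⅛)*4 = -7/8 + ½ = -3/8 ≈ -0.37500)
M(R) = -9/4 + R (M(R) = -3/8*6 + R = -9/4 + R)
J = -21/4 (J = (-9/4 - 4) - 1*(-1) = -25/4 + 1 = -21/4 ≈ -5.2500)
S = 194481/256 (S = (-21/4)⁴ = 194481/256 ≈ 759.69)
0*u + S = 0*(-8) + 194481/256 = 0 + 194481/256 = 194481/256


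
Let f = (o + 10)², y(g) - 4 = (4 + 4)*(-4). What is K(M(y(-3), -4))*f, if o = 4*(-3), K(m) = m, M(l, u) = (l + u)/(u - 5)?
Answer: 128/9 ≈ 14.222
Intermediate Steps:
y(g) = -28 (y(g) = 4 + (4 + 4)*(-4) = 4 + 8*(-4) = 4 - 32 = -28)
M(l, u) = (l + u)/(-5 + u)
o = -12
f = 4 (f = (-12 + 10)² = (-2)² = 4)
K(M(y(-3), -4))*f = ((-28 - 4)/(-5 - 4))*4 = (-32/(-9))*4 = -⅑*(-32)*4 = (32/9)*4 = 128/9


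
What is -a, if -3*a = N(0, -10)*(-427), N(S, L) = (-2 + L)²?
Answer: -20496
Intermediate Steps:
a = 20496 (a = -(-2 - 10)²*(-427)/3 = -(-12)²*(-427)/3 = -48*(-427) = -⅓*(-61488) = 20496)
-a = -1*20496 = -20496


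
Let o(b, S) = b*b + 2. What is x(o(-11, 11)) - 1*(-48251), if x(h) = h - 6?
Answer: 48368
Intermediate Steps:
o(b, S) = 2 + b² (o(b, S) = b² + 2 = 2 + b²)
x(h) = -6 + h
x(o(-11, 11)) - 1*(-48251) = (-6 + (2 + (-11)²)) - 1*(-48251) = (-6 + (2 + 121)) + 48251 = (-6 + 123) + 48251 = 117 + 48251 = 48368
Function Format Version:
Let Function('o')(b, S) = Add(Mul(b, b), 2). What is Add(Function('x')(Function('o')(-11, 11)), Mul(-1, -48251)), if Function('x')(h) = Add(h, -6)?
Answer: 48368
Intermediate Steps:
Function('o')(b, S) = Add(2, Pow(b, 2)) (Function('o')(b, S) = Add(Pow(b, 2), 2) = Add(2, Pow(b, 2)))
Function('x')(h) = Add(-6, h)
Add(Function('x')(Function('o')(-11, 11)), Mul(-1, -48251)) = Add(Add(-6, Add(2, Pow(-11, 2))), Mul(-1, -48251)) = Add(Add(-6, Add(2, 121)), 48251) = Add(Add(-6, 123), 48251) = Add(117, 48251) = 48368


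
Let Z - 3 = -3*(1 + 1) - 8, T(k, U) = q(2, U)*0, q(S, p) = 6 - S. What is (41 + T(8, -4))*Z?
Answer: -451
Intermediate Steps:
T(k, U) = 0 (T(k, U) = (6 - 1*2)*0 = (6 - 2)*0 = 4*0 = 0)
Z = -11 (Z = 3 + (-3*(1 + 1) - 8) = 3 + (-3*2 - 8) = 3 + (-6 - 8) = 3 - 14 = -11)
(41 + T(8, -4))*Z = (41 + 0)*(-11) = 41*(-11) = -451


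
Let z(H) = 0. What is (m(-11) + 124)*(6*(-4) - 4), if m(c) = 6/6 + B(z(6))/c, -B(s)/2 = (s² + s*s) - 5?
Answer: -38220/11 ≈ -3474.5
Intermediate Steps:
B(s) = 10 - 4*s² (B(s) = -2*((s² + s*s) - 5) = -2*((s² + s²) - 5) = -2*(2*s² - 5) = -2*(-5 + 2*s²) = 10 - 4*s²)
m(c) = 1 + 10/c (m(c) = 6/6 + (10 - 4*0²)/c = 6*(⅙) + (10 - 4*0)/c = 1 + (10 + 0)/c = 1 + 10/c)
(m(-11) + 124)*(6*(-4) - 4) = ((10 - 11)/(-11) + 124)*(6*(-4) - 4) = (-1/11*(-1) + 124)*(-24 - 4) = (1/11 + 124)*(-28) = (1365/11)*(-28) = -38220/11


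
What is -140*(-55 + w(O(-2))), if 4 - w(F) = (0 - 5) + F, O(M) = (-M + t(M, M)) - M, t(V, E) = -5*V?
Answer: 8400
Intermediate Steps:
O(M) = -7*M (O(M) = (-M - 5*M) - M = -6*M - M = -7*M)
w(F) = 9 - F (w(F) = 4 - ((0 - 5) + F) = 4 - (-5 + F) = 4 + (5 - F) = 9 - F)
-140*(-55 + w(O(-2))) = -140*(-55 + (9 - (-7)*(-2))) = -140*(-55 + (9 - 1*14)) = -140*(-55 + (9 - 14)) = -140*(-55 - 5) = -140*(-60) = 8400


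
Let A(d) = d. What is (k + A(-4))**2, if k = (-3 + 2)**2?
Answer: 9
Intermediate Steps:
k = 1 (k = (-1)**2 = 1)
(k + A(-4))**2 = (1 - 4)**2 = (-3)**2 = 9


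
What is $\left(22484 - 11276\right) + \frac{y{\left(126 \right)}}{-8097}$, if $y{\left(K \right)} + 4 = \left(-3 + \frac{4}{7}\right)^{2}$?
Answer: $\frac{1482269177}{132251} \approx 11208.0$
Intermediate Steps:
$y{\left(K \right)} = \frac{93}{49}$ ($y{\left(K \right)} = -4 + \left(-3 + \frac{4}{7}\right)^{2} = -4 + \left(- \frac{17}{7}\right)^{2} = -4 + \frac{289}{49} = \frac{93}{49}$)
$\left(22484 - 11276\right) + \frac{y{\left(126 \right)}}{-8097} = \left(22484 - 11276\right) + \frac{93}{49 \left(-8097\right)} = 11208 + \frac{93}{49} \left(- \frac{1}{8097}\right) = 11208 - \frac{31}{132251} = \frac{1482269177}{132251}$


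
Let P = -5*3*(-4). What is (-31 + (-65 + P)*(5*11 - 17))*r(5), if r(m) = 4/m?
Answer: -884/5 ≈ -176.80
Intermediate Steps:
P = 60 (P = -15*(-4) = 60)
(-31 + (-65 + P)*(5*11 - 17))*r(5) = (-31 + (-65 + 60)*(5*11 - 17))*(4/5) = (-31 - 5*(55 - 17))*(4*(⅕)) = (-31 - 5*38)*(⅘) = (-31 - 190)*(⅘) = -221*⅘ = -884/5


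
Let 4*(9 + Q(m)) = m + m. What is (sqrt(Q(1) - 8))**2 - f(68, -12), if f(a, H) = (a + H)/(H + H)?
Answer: -85/6 ≈ -14.167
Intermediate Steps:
Q(m) = -9 + m/2 (Q(m) = -9 + (m + m)/4 = -9 + (2*m)/4 = -9 + m/2)
f(a, H) = (H + a)/(2*H) (f(a, H) = (H + a)/((2*H)) = (H + a)*(1/(2*H)) = (H + a)/(2*H))
(sqrt(Q(1) - 8))**2 - f(68, -12) = (sqrt((-9 + (1/2)*1) - 8))**2 - (-12 + 68)/(2*(-12)) = (sqrt((-9 + 1/2) - 8))**2 - (-1)*56/(2*12) = (sqrt(-17/2 - 8))**2 - 1*(-7/3) = (sqrt(-33/2))**2 + 7/3 = (I*sqrt(66)/2)**2 + 7/3 = -33/2 + 7/3 = -85/6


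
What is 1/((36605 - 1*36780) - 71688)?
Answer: -1/71863 ≈ -1.3915e-5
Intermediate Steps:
1/((36605 - 1*36780) - 71688) = 1/((36605 - 36780) - 71688) = 1/(-175 - 71688) = 1/(-71863) = -1/71863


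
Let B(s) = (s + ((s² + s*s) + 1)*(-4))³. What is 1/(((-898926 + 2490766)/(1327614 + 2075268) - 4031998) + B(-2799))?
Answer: -1701441/418950306735368190443318805169 ≈ -4.0612e-24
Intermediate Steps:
B(s) = (-4 + s - 8*s²)³ (B(s) = (s + ((s² + s²) + 1)*(-4))³ = (s + (2*s² + 1)*(-4))³ = (s + (1 + 2*s²)*(-4))³ = (s + (-4 - 8*s²))³ = (-4 + s - 8*s²)³)
1/(((-898926 + 2490766)/(1327614 + 2075268) - 4031998) + B(-2799)) = 1/(((-898926 + 2490766)/(1327614 + 2075268) - 4031998) - (4 - 1*(-2799) + 8*(-2799)²)³) = 1/((1591840/3402882 - 4031998) - (4 + 2799 + 8*7834401)³) = 1/((1591840*(1/3402882) - 4031998) - (4 + 2799 + 62675208)³) = 1/((795920/1701441 - 4031998) - 1*62678011³) = 1/(-6860205913198/1701441 - 1*246232638531320324115331) = 1/(-6860205913198/1701441 - 246232638531320324115331) = 1/(-418950306735368190443318805169/1701441) = -1701441/418950306735368190443318805169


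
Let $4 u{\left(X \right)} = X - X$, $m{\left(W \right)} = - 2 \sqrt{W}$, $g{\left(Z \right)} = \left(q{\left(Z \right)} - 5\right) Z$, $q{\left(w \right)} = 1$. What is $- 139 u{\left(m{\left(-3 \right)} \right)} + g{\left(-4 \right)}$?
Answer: $16$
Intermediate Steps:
$g{\left(Z \right)} = - 4 Z$ ($g{\left(Z \right)} = \left(1 - 5\right) Z = - 4 Z$)
$u{\left(X \right)} = 0$ ($u{\left(X \right)} = \frac{X - X}{4} = \frac{1}{4} \cdot 0 = 0$)
$- 139 u{\left(m{\left(-3 \right)} \right)} + g{\left(-4 \right)} = \left(-139\right) 0 - -16 = 0 + 16 = 16$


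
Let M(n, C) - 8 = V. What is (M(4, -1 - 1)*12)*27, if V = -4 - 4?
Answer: 0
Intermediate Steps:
V = -8
M(n, C) = 0 (M(n, C) = 8 - 8 = 0)
(M(4, -1 - 1)*12)*27 = (0*12)*27 = 0*27 = 0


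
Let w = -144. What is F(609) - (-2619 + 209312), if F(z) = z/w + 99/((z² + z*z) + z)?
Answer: -2455136457835/11877936 ≈ -2.0670e+5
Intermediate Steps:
F(z) = 99/(z + 2*z²) - z/144 (F(z) = z/(-144) + 99/((z² + z*z) + z) = z*(-1/144) + 99/((z² + z²) + z) = -z/144 + 99/(2*z² + z) = -z/144 + 99/(z + 2*z²) = 99/(z + 2*z²) - z/144)
F(609) - (-2619 + 209312) = (1/144)*(14256 - 1*609² - 2*609³)/(609*(1 + 2*609)) - (-2619 + 209312) = (1/144)*(1/609)*(14256 - 1*370881 - 2*225866529)/(1 + 1218) - 1*206693 = (1/144)*(1/609)*(14256 - 370881 - 451733058)/1219 - 206693 = (1/144)*(1/609)*(1/1219)*(-452089683) - 206693 = -50232187/11877936 - 206693 = -2455136457835/11877936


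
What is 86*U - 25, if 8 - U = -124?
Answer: 11327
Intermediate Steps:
U = 132 (U = 8 - 1*(-124) = 8 + 124 = 132)
86*U - 25 = 86*132 - 25 = 11352 - 25 = 11327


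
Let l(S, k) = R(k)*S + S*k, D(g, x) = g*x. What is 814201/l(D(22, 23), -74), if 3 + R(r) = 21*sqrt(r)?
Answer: -814201/253414 - 2442603*I*sqrt(74)/2787554 ≈ -3.2129 - 7.5378*I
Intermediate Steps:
R(r) = -3 + 21*sqrt(r)
l(S, k) = S*k + S*(-3 + 21*sqrt(k)) (l(S, k) = (-3 + 21*sqrt(k))*S + S*k = S*(-3 + 21*sqrt(k)) + S*k = S*k + S*(-3 + 21*sqrt(k)))
814201/l(D(22, 23), -74) = 814201/(((22*23)*(-3 - 74 + 21*sqrt(-74)))) = 814201/((506*(-3 - 74 + 21*(I*sqrt(74))))) = 814201/((506*(-3 - 74 + 21*I*sqrt(74)))) = 814201/((506*(-77 + 21*I*sqrt(74)))) = 814201/(-38962 + 10626*I*sqrt(74))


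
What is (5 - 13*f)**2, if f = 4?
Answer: 2209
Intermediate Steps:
(5 - 13*f)**2 = (5 - 13*4)**2 = (5 - 52)**2 = (-47)**2 = 2209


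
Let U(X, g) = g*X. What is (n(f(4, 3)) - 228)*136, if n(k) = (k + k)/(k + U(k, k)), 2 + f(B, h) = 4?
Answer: -92752/3 ≈ -30917.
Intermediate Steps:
U(X, g) = X*g
f(B, h) = 2 (f(B, h) = -2 + 4 = 2)
n(k) = 2*k/(k + k²) (n(k) = (k + k)/(k + k*k) = (2*k)/(k + k²) = 2*k/(k + k²))
(n(f(4, 3)) - 228)*136 = (2/(1 + 2) - 228)*136 = (2/3 - 228)*136 = (2*(⅓) - 228)*136 = (⅔ - 228)*136 = -682/3*136 = -92752/3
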